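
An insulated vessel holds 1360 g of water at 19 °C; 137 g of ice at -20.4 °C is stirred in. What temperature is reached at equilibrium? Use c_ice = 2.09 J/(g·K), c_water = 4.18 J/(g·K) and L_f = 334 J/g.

T_f ≈ 9.0 °C

Heat gained plus heat lost sum to zero:
ice -20.4→0 °C: 137·2.09·20.4 = 5841.1
  fusion: m_ice L_f = 137·334 = 45758
  meltwater 0→T: 137·4.18·T = 572.66 T
  water: 5684.8(T − 19)
6257.5 T = 108011 − 51599 = 56412
T ≈ 9.02 °C — above 0 °C, consistent with complete melting.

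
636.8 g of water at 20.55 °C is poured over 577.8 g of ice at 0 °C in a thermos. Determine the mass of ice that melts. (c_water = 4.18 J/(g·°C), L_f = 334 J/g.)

m_melted ≈ 164 g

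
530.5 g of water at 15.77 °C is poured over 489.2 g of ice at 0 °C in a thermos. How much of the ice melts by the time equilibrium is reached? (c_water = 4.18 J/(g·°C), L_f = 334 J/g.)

Cooling the water to 0 °C releases 530.5·4.18·15.77 = 34970 J.
To melt every bit of ice: 489.2·334 = 163393 J.
34970 J < 163393 J, so only part of the ice melts and the system sits at 0 °C.
m_melt = 34970 / L_f = 104.7 g.

m_melted ≈ 105 g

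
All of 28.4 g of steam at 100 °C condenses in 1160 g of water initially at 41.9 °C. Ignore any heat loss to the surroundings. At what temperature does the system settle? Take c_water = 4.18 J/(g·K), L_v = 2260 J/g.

T_f ≈ 56.2 °C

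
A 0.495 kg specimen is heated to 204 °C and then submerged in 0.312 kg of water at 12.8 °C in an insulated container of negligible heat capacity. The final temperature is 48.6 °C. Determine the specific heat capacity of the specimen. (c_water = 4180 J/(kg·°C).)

c ≈ 607 J/(kg·°C)

Let T be the final temperature. ΣQ_i = 0:
0.495·c·(48.6 − 204) + 0.312·4180·(48.6 − 12.8) = 0
-76.92 c = -46689
c = -46689/-76.92 ≈ 607 J/(kg·°C)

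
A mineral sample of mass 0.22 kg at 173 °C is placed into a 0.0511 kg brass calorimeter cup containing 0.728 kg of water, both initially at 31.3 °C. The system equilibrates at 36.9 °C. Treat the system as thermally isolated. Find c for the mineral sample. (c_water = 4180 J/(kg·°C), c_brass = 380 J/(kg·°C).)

Let T be the final temperature. ΣQ_i = 0:
0.22·c·(36.9 − 173) + 0.728·4180·(36.9 − 31.3) + 0.0511·380·(36.9 − 31.3) = 0
-29.94 c = -17150
c = -17150/-29.94 ≈ 572.8 J/(kg·°C)

c ≈ 573 J/(kg·°C)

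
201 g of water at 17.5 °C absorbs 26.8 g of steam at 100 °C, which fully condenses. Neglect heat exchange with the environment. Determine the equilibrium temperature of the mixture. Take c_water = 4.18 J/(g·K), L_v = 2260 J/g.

T_f ≈ 90.8 °C

Taking heat into each body as positive, Σ m c ΔT = 0:
condense steam: −26.8·2260 = −60568; condensate cools 100→T: 26.8·4.18·(T − 100) = 112.02(T − 100); water warms: 201·4.18·(T − 17.5) = 840.18(T − 17.5)
952.2 T = 60568 + 11202 + 14703 = 86474
T ≈ 90.81 °C — below 100 °C, confirming all the steam condensed.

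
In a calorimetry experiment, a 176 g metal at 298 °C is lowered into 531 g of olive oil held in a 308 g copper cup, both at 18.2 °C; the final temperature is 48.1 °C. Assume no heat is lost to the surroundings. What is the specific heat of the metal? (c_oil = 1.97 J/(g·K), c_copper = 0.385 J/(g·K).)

Taking heat into each body as positive, Σ m c ΔT = 0:
176·c·(48.1 − 298) + 531·1.97·(48.1 − 18.2) + 308·0.385·(48.1 − 18.2) = 0
-43982 c = -34823
c = -34823/-43982 ≈ 0.7917 J/(g·K)

c ≈ 0.792 J/(g·K)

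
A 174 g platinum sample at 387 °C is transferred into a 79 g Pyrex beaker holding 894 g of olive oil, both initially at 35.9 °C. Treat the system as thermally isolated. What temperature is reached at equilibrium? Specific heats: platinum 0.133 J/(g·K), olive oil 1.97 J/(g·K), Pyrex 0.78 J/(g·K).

T_f ≈ 40.3 °C

Let T be the final temperature. ΣQ_i = 0:
174*0.133*(T − 387) + 894*1.97*(T − 35.9) + 79*0.78*(T − 35.9) = 0
23.14(T − 387) + 1761.2(T − 35.9) + 61.62(T − 35.9) = 0
1845.9 T = 74394
T = 74394 / 1845.9 = 40.3 °C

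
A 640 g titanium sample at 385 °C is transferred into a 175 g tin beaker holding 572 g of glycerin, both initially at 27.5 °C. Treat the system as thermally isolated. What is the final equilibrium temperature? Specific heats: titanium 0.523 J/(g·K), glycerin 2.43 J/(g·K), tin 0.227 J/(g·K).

Setting the total heat transfer to zero:
640·0.523·(T − 385) + 572·2.43·(T − 27.5) + 175·0.227·(T − 27.5) = 0
1764.4 T = 168184
T = 168184/1764.4 ≈ 95.32 °C

T_f ≈ 95.3 °C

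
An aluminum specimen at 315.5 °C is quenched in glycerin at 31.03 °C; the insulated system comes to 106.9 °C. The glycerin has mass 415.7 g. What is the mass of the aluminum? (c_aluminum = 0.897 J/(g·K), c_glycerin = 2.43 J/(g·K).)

Net heat exchanged in the isolated system is zero:
m·0.897·(106.9 − 315.5) + 415.7·2.43·(106.9 − 31.03) = 0
-187.11 m = -76640
m = -76640/-187.11 ≈ 409.6 g

m ≈ 410 g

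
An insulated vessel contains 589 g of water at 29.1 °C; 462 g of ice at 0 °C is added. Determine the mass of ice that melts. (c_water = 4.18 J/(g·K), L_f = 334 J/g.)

m_melted ≈ 215 g

Water can give up m c ΔT = 589×4.18×29.1 = 71645 J before reaching 0 °C.
Melting all 462 g of ice would need 462×334 = 154308 J.
71645 J < 154308 J, so only part of the ice melts and the system sits at 0 °C.
Mass melted = 71645/334 ≈ 214.5 g.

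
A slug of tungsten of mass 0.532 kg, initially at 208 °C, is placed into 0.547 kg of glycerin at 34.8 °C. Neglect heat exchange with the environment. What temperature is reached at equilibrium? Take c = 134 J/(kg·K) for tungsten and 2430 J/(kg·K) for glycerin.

Heat gained plus heat lost sum to zero:
0.532×134×(T − 208) + 0.547×2430×(T − 34.8) = 0
71.29(T − 208) + 1329.2(T − 34.8) = 0
(71.29 + 1329.2) T = 71.29×208 + 1329.2×34.8
T = 61084/1400.5 ≈ 43.62 °C

T_f ≈ 43.6 °C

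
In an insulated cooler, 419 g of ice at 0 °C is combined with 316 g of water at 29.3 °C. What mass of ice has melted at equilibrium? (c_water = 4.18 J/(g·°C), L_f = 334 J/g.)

m_melted ≈ 116 g

Heat available from the water dropping to 0 °C: 316×4.18×29.3 = 38702 J.
To melt every bit of ice: 419×334 = 139946 J.
That's not enough to melt it all — equilibrium is at 0 °C with ice remaining.
m_melt = 38702 / L_f = 115.9 g.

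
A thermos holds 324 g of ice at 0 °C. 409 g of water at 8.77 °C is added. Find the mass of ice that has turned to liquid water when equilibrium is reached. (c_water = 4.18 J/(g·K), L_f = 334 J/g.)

Heat available from the water dropping to 0 °C: 409×4.18×8.77 = 14993 J.
To melt every bit of ice: 324×334 = 108216 J.
Since 14993 < 108216 J, not all the ice melts; equilibrium is at 0 °C.
m_melted×334 = 14993  ⇒  m_melted ≈ 44.89 g.

m_melted ≈ 44.9 g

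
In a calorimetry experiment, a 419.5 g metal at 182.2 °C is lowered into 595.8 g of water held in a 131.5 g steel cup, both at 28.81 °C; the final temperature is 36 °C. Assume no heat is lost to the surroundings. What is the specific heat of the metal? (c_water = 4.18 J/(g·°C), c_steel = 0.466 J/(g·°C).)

c ≈ 0.299 J/(g·°C)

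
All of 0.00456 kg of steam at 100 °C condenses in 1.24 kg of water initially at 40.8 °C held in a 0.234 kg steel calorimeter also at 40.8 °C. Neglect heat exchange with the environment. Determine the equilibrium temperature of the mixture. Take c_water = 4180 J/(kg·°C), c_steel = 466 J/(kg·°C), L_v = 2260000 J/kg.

T_f ≈ 43.0 °C

Heat gained plus heat lost sum to zero:
condense steam: −0.00456·2260000 = −10306
  condensed water 100 °C→T: 19.06(T − 100)
  water warms: 1.24·4180·(T − 40.8) = 5183.2(T − 40.8)
  cup: 109.04(T − 40.8)
5311.3 T = 10306 + 1906.1 + 215924 = 228135
T ≈ 42.95 °C — below 100 °C, confirming all the steam condensed.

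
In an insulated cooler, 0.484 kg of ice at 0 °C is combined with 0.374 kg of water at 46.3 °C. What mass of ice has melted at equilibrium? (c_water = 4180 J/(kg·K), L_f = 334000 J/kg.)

Cooling the water to 0 °C releases 0.374×4180×46.3 = 72382 J.
Fully melting the ice requires m_ice L_f = 0.484×334000 = 161656 J.
Since 72382 < 161656 J, not all the ice melts; equilibrium is at 0 °C.
m_melt = 72382 / L_f = 0.2167 kg.

m_melted ≈ 0.217 kg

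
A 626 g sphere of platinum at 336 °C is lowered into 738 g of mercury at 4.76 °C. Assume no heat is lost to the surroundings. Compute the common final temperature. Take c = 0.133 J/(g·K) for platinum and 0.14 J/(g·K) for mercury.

T_f ≈ 152.6 °C

Conservation of energy gives ΣQ = 0:
626*0.133*(T − 336) + 738*0.14*(T − 4.76) = 0
186.58 T = 28466
T = 28466 / 186.58 = 153 °C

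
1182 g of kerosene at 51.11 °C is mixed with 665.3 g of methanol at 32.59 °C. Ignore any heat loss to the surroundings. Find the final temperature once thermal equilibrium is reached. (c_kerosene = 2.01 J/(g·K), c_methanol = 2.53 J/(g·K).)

Conservation of energy gives ΣQ = 0:
1182×2.01×(T − 51.11) + 665.3×2.53×(T − 32.59) = 0
(2375.8 + 1683.2) T = 2375.8×51.11 + 1683.2×32.59
T = 176284/4059 ≈ 43.43 °C

T_f ≈ 43.4 °C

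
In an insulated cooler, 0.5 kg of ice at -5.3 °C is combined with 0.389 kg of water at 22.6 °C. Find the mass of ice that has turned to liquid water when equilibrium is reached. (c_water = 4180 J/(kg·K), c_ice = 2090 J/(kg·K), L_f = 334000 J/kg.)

m_melted ≈ 0.0934 kg

Cooling the water to 0 °C releases 0.389·4180·22.6 = 36748 J.
Of that, 0.5·2090·5.3 = 5538.5 J goes to bring the ice to 0 °C, leaving 31210 J.
To melt every bit of ice: 0.5·334000 = 167000 J.
That's not enough to melt it all — equilibrium is at 0 °C with ice remaining.
m_melt = 31210 / L_f = 0.09344 kg.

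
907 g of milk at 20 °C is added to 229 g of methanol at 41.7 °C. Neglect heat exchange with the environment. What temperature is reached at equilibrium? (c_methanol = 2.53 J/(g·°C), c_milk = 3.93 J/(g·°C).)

T_f ≈ 23.0 °C

T_f is the heat-capacity-weighted average of the initial temperatures:
T_f = (579.37·41.7 + 3564.5·20) / (579.37 + 3564.5)
    = 95450 / 4143.9 ≈ 23.03 °C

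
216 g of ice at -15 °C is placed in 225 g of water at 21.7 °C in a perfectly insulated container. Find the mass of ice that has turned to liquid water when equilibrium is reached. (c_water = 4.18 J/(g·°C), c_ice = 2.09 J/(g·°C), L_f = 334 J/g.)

Cooling the water to 0 °C releases 225·4.18·21.7 = 20409 J.
Warming the ice to 0 °C takes 216·2.09·15 = 6771.6 J, leaving 13637 J for melting.
Fully melting the ice requires m_ice L_f = 216·334 = 72144 J.
Since 13637 < 72144 J, not all the ice melts; equilibrium is at 0 °C.
m_melted·334 = 13637  ⇒  m_melted ≈ 40.83 g.

m_melted ≈ 40.8 g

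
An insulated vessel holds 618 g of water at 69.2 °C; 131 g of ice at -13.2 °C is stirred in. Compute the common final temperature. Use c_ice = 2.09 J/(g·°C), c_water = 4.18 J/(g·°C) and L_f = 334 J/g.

T_f ≈ 42.0 °C

Energy balance with sensible and latent terms:
ice -13.2→0 °C: 131×2.09×13.2 = 3614; melt ice: 131×334 = 43754; meltwater 0→T: 131×4.18×T = 547.58 T; water cools: 618×4.18×(T − 69.2) = 2583.2(T − 69.2)
3130.8 T = 178760 − 47368 = 131392
T ≈ 41.97 °C (positive, so assuming full melt was valid).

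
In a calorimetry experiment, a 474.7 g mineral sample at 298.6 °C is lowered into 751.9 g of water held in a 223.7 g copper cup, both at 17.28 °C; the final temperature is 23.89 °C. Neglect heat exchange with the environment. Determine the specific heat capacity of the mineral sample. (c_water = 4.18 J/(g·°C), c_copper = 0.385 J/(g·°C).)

c ≈ 0.164 J/(g·°C)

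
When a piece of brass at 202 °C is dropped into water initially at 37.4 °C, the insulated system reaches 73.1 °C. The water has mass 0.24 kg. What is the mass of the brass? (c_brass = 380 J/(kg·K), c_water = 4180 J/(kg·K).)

Heat lost by the brass = heat gained by the water:
m·380·(202 − 73.1) = 0.24·4180·(73.1 − 37.4)
48982 m = 35814  ⇒  m ≈ 0.7312 kg

m ≈ 0.731 kg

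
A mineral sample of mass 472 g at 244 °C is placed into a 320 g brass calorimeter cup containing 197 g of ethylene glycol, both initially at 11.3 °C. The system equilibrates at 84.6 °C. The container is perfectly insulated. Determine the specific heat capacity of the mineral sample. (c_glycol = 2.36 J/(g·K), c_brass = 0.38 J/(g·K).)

c ≈ 0.571 J/(g·K)

Heat gained plus heat lost sum to zero:
472×c×(84.6 − 244) + 197×2.36×(84.6 − 11.3) + 320×0.38×(84.6 − 11.3) = 0
-75237 c = -42992
c = -42992/-75237 ≈ 0.5714 J/(g·K)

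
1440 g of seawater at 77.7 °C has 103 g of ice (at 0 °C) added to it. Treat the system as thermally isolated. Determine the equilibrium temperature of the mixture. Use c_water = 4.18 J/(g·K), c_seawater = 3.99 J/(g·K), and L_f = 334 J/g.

Net heat exchanged in the isolated system is zero:
melt ice: 103×334 = 34402
  warm the meltwater: 430.54 T
  seawater: 5745.6(T − 77.7)
6176.1 T = 446433 − 34402 = 412031
T ≈ 66.71 °C. Since T > 0 °C, the all-ice-melts assumption holds.

T_f ≈ 66.7 °C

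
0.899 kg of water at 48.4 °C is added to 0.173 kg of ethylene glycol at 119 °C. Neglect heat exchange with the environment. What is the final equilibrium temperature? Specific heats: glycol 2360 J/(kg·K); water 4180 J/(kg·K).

Heat lost by the glycol equals heat gained by the water:
0.173×2360×(119 − T) = 0.899×4180×(T − 48.4)
408.28(119 − T) = 3757.8(T − 48.4)
4166.1 T = 230464  ⇒  T ≈ 55.32 °C

T_f ≈ 55.3 °C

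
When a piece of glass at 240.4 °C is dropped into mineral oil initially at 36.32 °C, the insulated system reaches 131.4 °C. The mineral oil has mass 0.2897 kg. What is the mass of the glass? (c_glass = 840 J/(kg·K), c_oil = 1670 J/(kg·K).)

m ≈ 0.502 kg

Heat lost by the glass = heat gained by the oil:
m·840·(240.4 − 131.4) = 0.2897·1670·(131.4 − 36.32)
91560 m = 46000  ⇒  m ≈ 0.5024 kg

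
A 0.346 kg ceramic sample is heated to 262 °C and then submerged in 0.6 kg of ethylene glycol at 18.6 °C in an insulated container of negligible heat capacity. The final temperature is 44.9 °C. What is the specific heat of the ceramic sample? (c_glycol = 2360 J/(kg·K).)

c ≈ 496 J/(kg·K)

Conservation of energy gives ΣQ = 0:
0.346·c·(44.9 − 262) + 0.6·2360·(44.9 − 18.6) = 0
-75.12 c = -37241
c = -37241/-75.12 ≈ 495.8 J/(kg·K)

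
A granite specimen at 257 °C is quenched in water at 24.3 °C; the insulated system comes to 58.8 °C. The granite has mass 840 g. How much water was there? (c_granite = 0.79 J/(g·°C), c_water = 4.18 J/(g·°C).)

Heat gained plus heat lost sum to zero:
840·0.79·(58.8 − 257) + m·4.18·(58.8 − 24.3) = 0
144.21 m = 131526
m = 131526/144.21 ≈ 912 g

m ≈ 912 g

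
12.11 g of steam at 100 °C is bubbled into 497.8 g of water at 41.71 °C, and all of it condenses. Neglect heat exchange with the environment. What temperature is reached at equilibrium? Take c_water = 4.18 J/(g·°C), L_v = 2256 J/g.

T_f ≈ 55.9 °C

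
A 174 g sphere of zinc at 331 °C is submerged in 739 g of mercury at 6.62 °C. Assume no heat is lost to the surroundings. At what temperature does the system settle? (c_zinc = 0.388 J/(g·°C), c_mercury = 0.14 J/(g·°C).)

Let T be the final temperature. ΣQ_i = 0:
174×0.388×(T − 331) + 739×0.14×(T − 6.62) = 0
67.51(T − 331) + 103.46(T − 6.62) = 0
170.97 T = 23031
T ≈ 134.71 °C

T_f ≈ 134.7 °C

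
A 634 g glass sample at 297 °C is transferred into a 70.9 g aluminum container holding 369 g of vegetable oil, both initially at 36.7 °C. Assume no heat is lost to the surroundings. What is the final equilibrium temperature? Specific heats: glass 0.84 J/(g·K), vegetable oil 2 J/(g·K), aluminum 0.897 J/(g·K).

T_f ≈ 140.6 °C

Setting the total heat transfer to zero:
634×0.84×(T − 297) + 369×2×(T − 36.7) + 70.9×0.897×(T − 36.7) = 0
1334.2 T = 187589
T = 187589/1334.2 ≈ 140.60 °C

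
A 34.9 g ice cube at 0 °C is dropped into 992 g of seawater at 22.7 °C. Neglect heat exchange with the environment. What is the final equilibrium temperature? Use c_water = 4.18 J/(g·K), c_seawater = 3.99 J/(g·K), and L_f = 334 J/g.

T_f ≈ 19.1 °C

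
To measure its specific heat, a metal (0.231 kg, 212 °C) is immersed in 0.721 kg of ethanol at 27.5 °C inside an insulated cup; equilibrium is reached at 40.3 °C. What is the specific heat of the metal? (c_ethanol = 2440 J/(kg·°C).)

m_s c (T_s − T_f) = m_ethanol c_ethanol (T_f − T_0):
0.231×c×(212 − 40.3) = 0.721×2440×(40.3 − 27.5)
39.66 c = 22518  ⇒  c ≈ 567.7 J/(kg·°C)

c ≈ 568 J/(kg·°C)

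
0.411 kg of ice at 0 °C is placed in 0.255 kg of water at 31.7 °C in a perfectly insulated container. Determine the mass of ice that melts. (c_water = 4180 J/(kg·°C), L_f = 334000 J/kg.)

m_melted ≈ 0.101 kg

Cooling the water to 0 °C releases 0.255×4180×31.7 = 33789 J.
To melt every bit of ice: 0.411×334000 = 137274 J.
Since 33789 < 137274 J, not all the ice melts; equilibrium is at 0 °C.
m_melted×334000 = 33789  ⇒  m_melted ≈ 0.1012 kg.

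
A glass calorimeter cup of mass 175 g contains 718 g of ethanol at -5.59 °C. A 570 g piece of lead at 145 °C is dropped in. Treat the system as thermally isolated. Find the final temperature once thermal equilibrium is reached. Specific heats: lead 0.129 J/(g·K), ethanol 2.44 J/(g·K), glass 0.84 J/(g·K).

T_f ≈ 0.0 °C

Net heat exchanged in the isolated system is zero:
570×0.129×(T − 145) + 718×2.44×(T − (-5.59)) + 175×0.84×(T − (-5.59)) = 0
1972.5 T = 46.89
T = 46.89/1972.5 ≈ 0.02 °C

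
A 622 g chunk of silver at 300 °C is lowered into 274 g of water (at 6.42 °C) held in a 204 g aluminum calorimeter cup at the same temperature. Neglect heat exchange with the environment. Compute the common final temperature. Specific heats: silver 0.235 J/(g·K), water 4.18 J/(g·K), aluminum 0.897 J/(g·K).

T_f ≈ 35.5 °C

Let T be the final temperature. ΣQ_i = 0:
622×0.235×(T − 300) + 274×4.18×(T − 6.42) + 204×0.897×(T − 6.42) = 0
1474.5 T = 52379
T = 52379/1474.5 ≈ 35.52 °C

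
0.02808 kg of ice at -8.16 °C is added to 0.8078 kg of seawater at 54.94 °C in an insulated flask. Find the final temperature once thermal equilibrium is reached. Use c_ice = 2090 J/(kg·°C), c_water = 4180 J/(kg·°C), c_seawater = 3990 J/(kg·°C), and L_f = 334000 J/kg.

T_f ≈ 50.1 °C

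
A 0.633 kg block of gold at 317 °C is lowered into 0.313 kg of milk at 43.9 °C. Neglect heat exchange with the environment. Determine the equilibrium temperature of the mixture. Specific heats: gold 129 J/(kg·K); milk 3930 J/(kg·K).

T_f ≈ 60.9 °C

Conservation of energy gives ΣQ = 0:
0.633·129·(T − 317) + 0.313·3930·(T − 43.9) = 0
81.66(T − 317) + 1230.1(T − 43.9) = 0
1311.7 T = 79886
T = 79886/1311.7 ≈ 60.90 °C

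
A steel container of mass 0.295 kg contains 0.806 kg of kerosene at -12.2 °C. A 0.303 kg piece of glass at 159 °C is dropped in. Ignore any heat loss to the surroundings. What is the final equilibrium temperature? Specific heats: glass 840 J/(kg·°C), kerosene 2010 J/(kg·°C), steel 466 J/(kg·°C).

T_f ≈ 9.5 °C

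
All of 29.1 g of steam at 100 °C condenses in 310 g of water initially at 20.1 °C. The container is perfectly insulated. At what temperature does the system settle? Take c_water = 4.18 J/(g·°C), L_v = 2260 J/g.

T_f ≈ 73.4 °C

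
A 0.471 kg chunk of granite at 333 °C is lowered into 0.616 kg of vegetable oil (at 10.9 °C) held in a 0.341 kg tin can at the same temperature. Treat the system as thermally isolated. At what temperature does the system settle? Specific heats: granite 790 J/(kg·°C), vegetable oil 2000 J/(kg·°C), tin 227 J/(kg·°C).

With ΣQ=0 the equilibrium temperature is the m·c-weighted mean:
T_f = (372.09×333 + 1232×10.9 + 77.41×10.9) / (372.09 + 1232 + 77.41)
    = 138179 / 1681.5 ≈ 82.18 °C

T_f ≈ 82.2 °C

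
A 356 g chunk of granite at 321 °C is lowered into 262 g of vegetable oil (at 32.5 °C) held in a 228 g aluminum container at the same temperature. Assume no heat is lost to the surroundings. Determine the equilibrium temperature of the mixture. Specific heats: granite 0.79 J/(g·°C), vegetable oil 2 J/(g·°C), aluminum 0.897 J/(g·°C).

T_f ≈ 112.9 °C

Net heat exchanged in the isolated system is zero:
356*0.79*(T − 321) + 262*2*(T − 32.5) + 228*0.897*(T − 32.5) = 0
281.24(T − 321) + 524(T − 32.5) + 204.52(T − 32.5) = 0
1009.8 T = 113955
T ≈ 112.85 °C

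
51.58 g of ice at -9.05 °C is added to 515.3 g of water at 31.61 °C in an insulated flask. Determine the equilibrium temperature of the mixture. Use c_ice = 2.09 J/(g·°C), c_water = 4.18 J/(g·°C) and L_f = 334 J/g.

Net heat exchanged in the isolated system is zero:
warm ice to 0 °C: 51.58·2.09·(0 − (-9.05)) = 975.61; melt ice: 51.58·334 = 17228; meltwater 0→T: 51.58·4.18·T = 215.6 T; water cools: 515.3·4.18·(T − 31.61) = 2154(T − 31.61)
2369.6 T = 68086 − 18203 = 49883
T ≈ 21.05 °C. Since T > 0 °C, the all-ice-melts assumption holds.

T_f ≈ 21.1 °C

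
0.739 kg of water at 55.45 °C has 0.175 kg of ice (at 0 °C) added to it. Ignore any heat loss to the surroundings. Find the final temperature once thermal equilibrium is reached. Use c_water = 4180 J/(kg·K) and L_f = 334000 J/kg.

Heat gained plus heat lost sum to zero:
melt ice: 0.175·334000 = 58450; meltwater 0→T: 0.175·4180·T = 731.5 T; water cools: 0.739·4180·(T − 55.45) = 3089(T − 55.45)
3820.5 T = 171286 − 58450 = 112836
T ≈ 29.53 °C (positive, so assuming full melt was valid).

T_f ≈ 29.5 °C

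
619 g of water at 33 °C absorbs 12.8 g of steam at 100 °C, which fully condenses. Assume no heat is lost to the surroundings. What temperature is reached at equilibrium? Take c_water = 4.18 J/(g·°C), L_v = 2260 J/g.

T_f ≈ 45.3 °C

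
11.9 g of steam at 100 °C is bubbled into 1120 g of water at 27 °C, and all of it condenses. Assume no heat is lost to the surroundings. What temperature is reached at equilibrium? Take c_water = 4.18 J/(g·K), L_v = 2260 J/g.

T_f ≈ 33.5 °C

Energy balance with sensible and latent terms:
steam→water at 100 °C releases m L_v = 11.9×2260 = 26894
  condensed water 100 °C→T: 49.74(T − 100)
  water warms: 1120×4.18×(T − 27) = 4681.6(T − 27)
4731.3 T = 26894 + 4974.2 + 126403 = 158271
T ≈ 33.45 °C (< 100 °C, so full condensation is consistent).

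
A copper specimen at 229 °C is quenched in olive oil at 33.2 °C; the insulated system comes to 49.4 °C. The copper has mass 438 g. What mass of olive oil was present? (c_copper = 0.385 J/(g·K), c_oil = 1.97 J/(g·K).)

|Q_copper| = |Q_oil|:
438×0.385×(229 − 49.4) = m×1.97×(49.4 − 33.2)
31.91 m = 30286  ⇒  m ≈ 949 g

m ≈ 949 g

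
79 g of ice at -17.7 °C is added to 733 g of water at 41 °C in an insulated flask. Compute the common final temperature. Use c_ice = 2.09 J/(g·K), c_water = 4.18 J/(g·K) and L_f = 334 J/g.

T_f ≈ 28.4 °C

Taking heat into each body as positive, Σ m c ΔT = 0:
warm ice to 0 °C: 79×2.09×(0 − (-17.7)) = 2922.4
  fusion: m_ice L_f = 79×334 = 26386
  warm the meltwater: 330.22 T
  water cools: 733×4.18×(T − 41) = 3063.9(T − 41)
3394.2 T = 125622 − 29308 = 96313
T ≈ 28.38 °C. Since T > 0 °C, the all-ice-melts assumption holds.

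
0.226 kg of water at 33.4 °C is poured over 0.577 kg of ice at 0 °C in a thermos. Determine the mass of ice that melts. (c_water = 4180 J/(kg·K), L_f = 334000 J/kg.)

m_melted ≈ 0.0945 kg

Heat available from the water dropping to 0 °C: 0.226·4180·33.4 = 31552 J.
Fully melting the ice requires m_ice L_f = 0.577·334000 = 192718 J.
Since 31552 < 192718 J, not all the ice melts; equilibrium is at 0 °C.
m_melted·334000 = 31552  ⇒  m_melted ≈ 0.09447 kg.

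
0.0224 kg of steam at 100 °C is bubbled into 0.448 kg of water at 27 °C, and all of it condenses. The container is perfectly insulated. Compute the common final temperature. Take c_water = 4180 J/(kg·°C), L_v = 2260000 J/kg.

T_f ≈ 56.2 °C

Energy balance with sensible and latent terms:
condense steam: −0.0224×2260000 = −50624
  condensate cools 100→T: 0.0224×4180×(T − 100) = 93.63(T − 100)
  original water: 1872.6(T − 27)
1966.3 T = 50624 + 9363.2 + 50561 = 110548
T ≈ 56.22 °C — below 100 °C, confirming all the steam condensed.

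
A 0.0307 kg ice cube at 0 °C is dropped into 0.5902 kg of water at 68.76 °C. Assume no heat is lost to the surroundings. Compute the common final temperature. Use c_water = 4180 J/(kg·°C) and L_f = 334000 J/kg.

T_f ≈ 61.4 °C

Heat gained plus heat lost sum to zero:
melt ice: 0.0307·334000 = 10254; meltwater 0→T: 0.0307·4180·T = 128.33 T; water: 2467(T − 68.76)
2595.4 T = 169633 − 10254 = 159380
T ≈ 61.41 °C. Since T > 0 °C, the all-ice-melts assumption holds.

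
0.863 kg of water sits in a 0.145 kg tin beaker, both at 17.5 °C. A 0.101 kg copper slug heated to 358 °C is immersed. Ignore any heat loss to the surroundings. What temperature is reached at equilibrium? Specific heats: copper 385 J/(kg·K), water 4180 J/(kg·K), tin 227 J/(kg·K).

Energy conservation, ΣQ = 0:
0.101×385×(T − 358) + 0.863×4180×(T − 17.5) + 0.145×227×(T − 17.5) = 0
38.89(T − 358) + 3607.3(T − 17.5) + 32.91(T − 17.5) = 0
(38.89 + 3607.3 + 32.91) T = 38.89×358 + 3607.3×17.5 + 32.91×17.5
T = 77625/3679.1 ≈ 21.10 °C

T_f ≈ 21.1 °C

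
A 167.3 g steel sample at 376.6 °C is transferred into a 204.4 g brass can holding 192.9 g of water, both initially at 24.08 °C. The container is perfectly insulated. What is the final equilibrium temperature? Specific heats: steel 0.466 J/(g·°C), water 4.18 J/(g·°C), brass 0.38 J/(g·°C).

T_f ≈ 52.7 °C

T_f = Σ m_i c_i T_i / Σ m_i c_i:
T_f = (77.96·376.6 + 806.32·24.08 + 77.67·24.08) / (77.96 + 806.32 + 77.67)
    = 50647 / 961.96 ≈ 52.65 °C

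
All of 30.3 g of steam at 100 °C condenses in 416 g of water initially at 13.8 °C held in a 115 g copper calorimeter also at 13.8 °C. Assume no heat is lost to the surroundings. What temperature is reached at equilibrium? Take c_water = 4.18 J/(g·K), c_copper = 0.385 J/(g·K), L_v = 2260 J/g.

T_f ≈ 55.4 °C

Sum of m c ΔT and latent-heat terms is zero:
latent heat released on condensation: 30.3×2260 = 68478
  condensed water 100 °C→T: 126.65(T − 100)
  water warms: 416×4.18×(T − 13.8) = 1738.9(T − 13.8)
  cup: 44.27(T − 13.8)
1909.8 T = 68478 + 12665 + 24608 = 105751
T ≈ 55.37 °C (< 100 °C, so full condensation is consistent).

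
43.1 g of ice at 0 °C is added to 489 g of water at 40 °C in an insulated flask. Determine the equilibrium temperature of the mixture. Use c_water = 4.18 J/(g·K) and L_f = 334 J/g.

Conservation of energy gives ΣQ = 0:
latent heat to melt: 43.1·334 = 14395
  meltwater 0→T: 43.1·4.18·T = 180.16 T
  water: 2044(T − 40)
2224.2 T = 81761 − 14395 = 67365
T ≈ 30.29 °C (positive, so assuming full melt was valid).

T_f ≈ 30.3 °C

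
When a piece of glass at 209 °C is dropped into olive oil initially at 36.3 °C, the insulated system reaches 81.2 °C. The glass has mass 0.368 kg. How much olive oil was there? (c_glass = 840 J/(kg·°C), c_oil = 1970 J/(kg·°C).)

|Q_glass| = |Q_oil|:
0.368×840×(209 − 81.2) = m×1970×(81.2 − 36.3)
88453 m = 39506  ⇒  m ≈ 0.4466 kg

m ≈ 0.447 kg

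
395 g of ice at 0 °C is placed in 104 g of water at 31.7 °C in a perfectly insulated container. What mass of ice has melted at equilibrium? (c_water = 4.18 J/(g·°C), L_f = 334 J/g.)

Cooling the water to 0 °C releases 104×4.18×31.7 = 13781 J.
Fully melting the ice requires m_ice L_f = 395×334 = 131930 J.
13781 J < 131930 J, so only part of the ice melts and the system sits at 0 °C.
m_melt = 13781 / L_f = 41.26 g.

m_melted ≈ 41.3 g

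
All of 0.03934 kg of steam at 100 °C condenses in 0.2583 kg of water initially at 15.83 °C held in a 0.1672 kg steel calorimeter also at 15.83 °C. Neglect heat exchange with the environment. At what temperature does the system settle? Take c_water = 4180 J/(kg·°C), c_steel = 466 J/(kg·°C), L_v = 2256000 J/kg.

T_f ≈ 93.4 °C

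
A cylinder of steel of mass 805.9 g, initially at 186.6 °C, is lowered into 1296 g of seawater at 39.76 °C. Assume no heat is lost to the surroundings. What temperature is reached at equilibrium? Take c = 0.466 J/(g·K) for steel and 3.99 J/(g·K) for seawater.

T_f ≈ 49.7 °C

Conservation of energy gives ΣQ = 0:
805.9·0.466·(T − 186.6) + 1296·3.99·(T − 39.76) = 0
375.55(T − 186.6) + 5171(T − 39.76) = 0
(375.55 + 5171) T = 375.55·186.6 + 5171·39.76
T = 275678 / 5546.6 = 49.7 °C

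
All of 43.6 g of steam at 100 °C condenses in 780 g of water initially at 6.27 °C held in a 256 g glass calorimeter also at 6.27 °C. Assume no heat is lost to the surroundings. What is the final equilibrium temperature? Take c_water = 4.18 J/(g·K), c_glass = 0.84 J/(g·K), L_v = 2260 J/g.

T_f ≈ 37.9 °C

Taking heat into each body as positive, Σ m c ΔT = 0:
latent heat released on condensation: 43.6×2260 = 98536; condensate cools 100→T: 43.6×4.18×(T − 100) = 182.25(T − 100); water warms: 780×4.18×(T − 6.27) = 3260.4(T − 6.27); glass cup: 256×0.84×(T − 6.27) = 215.04(T − 6.27)
3657.7 T = 98536 + 18225 + 21791 = 138552
T ≈ 37.88 °C (< 100 °C, so full condensation is consistent).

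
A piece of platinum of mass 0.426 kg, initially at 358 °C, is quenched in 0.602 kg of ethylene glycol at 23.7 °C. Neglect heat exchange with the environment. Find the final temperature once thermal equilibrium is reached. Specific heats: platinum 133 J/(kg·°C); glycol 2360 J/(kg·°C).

T_f is the heat-capacity-weighted average of the initial temperatures:
T_f = (56.66*358 + 1420.7*23.7) / (56.66 + 1420.7)
    = 53955 / 1477.4 ≈ 36.52 °C

T_f ≈ 36.5 °C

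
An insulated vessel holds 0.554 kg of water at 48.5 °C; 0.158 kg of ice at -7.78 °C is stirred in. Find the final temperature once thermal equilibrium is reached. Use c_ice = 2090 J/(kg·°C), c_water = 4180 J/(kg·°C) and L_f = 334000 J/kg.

T_f ≈ 19.1 °C

Taking heat into each body as positive, Σ m c ΔT = 0:
ice -7.78→0 °C: 0.158·2090·7.78 = 2569.1; latent heat to melt: 0.158·334000 = 52772; meltwater 0→T: 0.158·4180·T = 660.44 T; water cools: 0.554·4180·(T − 48.5) = 2315.7(T − 48.5)
2976.2 T = 112312 − 55341 = 56971
T ≈ 19.14 °C — above 0 °C, consistent with complete melting.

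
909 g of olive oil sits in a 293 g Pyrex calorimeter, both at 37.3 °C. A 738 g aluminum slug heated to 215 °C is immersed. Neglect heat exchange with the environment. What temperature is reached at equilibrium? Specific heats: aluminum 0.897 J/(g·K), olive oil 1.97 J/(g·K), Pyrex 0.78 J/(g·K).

T_f ≈ 81.2 °C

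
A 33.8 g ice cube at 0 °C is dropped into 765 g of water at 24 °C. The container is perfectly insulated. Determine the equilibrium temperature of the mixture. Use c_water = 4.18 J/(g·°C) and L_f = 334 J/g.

Energy balance with sensible and latent terms:
melt ice: 33.8·334 = 11289
  meltwater 0→T: 33.8·4.18·T = 141.28 T
  water: 3197.7(T − 24)
3339 T = 76745 − 11289 = 65456
T ≈ 19.60 °C. Since T > 0 °C, the all-ice-melts assumption holds.

T_f ≈ 19.6 °C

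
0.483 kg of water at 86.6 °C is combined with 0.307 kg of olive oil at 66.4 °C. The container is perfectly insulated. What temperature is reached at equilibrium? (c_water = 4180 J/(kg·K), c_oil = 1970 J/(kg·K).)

T_f ≈ 81.9 °C

Heat lost by the water equals heat gained by the oil:
0.483·4180·(86.6 − T) = 0.307·1970·(T − 66.4)
2018.9(86.6 − T) = 604.79(T − 66.4)
2623.7 T = 214998  ⇒  T ≈ 81.94 °C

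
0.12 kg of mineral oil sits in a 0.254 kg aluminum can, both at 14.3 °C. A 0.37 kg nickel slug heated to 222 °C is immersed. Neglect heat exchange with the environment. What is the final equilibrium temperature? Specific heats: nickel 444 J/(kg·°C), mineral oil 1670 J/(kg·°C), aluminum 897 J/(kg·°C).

T_f ≈ 71.9 °C

Energy conservation, ΣQ = 0:
0.37×444×(T − 222) + 0.12×1670×(T − 14.3) + 0.254×897×(T − 14.3) = 0
(164.28 + 200.4 + 227.84) T = 164.28×222 + 200.4×14.3 + 227.84×14.3
T = 42594/592.52 ≈ 71.89 °C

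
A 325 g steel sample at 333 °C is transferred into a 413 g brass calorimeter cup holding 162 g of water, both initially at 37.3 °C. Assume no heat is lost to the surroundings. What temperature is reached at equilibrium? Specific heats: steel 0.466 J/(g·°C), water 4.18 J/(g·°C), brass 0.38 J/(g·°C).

T_f ≈ 82.7 °C

T_f = Σ m_i c_i T_i / Σ m_i c_i:
T_f = (151.45×333 + 677.16×37.3 + 156.94×37.3) / (151.45 + 677.16 + 156.94)
    = 81545 / 985.55 ≈ 82.74 °C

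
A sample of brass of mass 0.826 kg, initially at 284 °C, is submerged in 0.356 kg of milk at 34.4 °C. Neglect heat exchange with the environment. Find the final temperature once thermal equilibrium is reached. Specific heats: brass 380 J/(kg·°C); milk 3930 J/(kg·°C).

Heat gained plus heat lost sum to zero:
0.826·380·(T − 284) + 0.356·3930·(T − 34.4) = 0
313.88(T − 284) + 1399.1(T − 34.4) = 0
(313.88 + 1399.1) T = 313.88·284 + 1399.1·34.4
T = 137270/1713 ≈ 80.14 °C

T_f ≈ 80.1 °C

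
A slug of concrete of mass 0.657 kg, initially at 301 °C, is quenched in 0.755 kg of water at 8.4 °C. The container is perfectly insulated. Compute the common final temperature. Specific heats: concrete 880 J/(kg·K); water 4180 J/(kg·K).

T_f ≈ 53.7 °C

With ΣQ=0 the equilibrium temperature is the m·c-weighted mean:
T_f = (578.16×301 + 3155.9×8.4) / (578.16 + 3155.9)
    = 200536 / 3734.1 ≈ 53.70 °C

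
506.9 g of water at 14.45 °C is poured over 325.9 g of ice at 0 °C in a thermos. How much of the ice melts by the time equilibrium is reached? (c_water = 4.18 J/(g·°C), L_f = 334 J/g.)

m_melted ≈ 91.7 g

Heat available from the water dropping to 0 °C: 506.9×4.18×14.45 = 30617 J.
Melting all 325.9 g of ice would need 325.9×334 = 108851 J.
30617 J < 108851 J, so only part of the ice melts and the system sits at 0 °C.
Mass melted = 30617/334 ≈ 91.67 g.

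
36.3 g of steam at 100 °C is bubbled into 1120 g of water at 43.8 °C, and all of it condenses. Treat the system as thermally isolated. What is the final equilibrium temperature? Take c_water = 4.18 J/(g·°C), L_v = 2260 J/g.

Energy conservation, ΣQ = 0:
steam→water at 100 °C releases m L_v = 36.3·2260 = 82038; condensed water 100 °C→T: 151.73(T − 100); water warms: 1120·4.18·(T − 43.8) = 4681.6(T − 43.8)
4833.3 T = 82038 + 15173 + 205054 = 302265
T ≈ 62.54 °C, under the boiling point, so the assumption holds.

T_f ≈ 62.5 °C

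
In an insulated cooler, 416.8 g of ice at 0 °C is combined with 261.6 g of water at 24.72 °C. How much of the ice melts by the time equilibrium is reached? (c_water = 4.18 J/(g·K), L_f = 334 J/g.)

Heat available from the water dropping to 0 °C: 261.6×4.18×24.72 = 27031 J.
Fully melting the ice requires m_ice L_f = 416.8×334 = 139211 J.
27031 J < 139211 J, so only part of the ice melts and the system sits at 0 °C.
m_melted×334 = 27031  ⇒  m_melted ≈ 80.93 g.

m_melted ≈ 80.9 g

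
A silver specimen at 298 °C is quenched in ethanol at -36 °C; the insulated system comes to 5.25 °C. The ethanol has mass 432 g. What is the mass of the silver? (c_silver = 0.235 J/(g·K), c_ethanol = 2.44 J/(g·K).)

m ≈ 632 g

Heat gained plus heat lost sum to zero:
m·0.235·(5.25 − 298) + 432·2.44·(5.25 − (-36)) = 0
-68.8 m = -43481
m = -43481/-68.8 ≈ 632 g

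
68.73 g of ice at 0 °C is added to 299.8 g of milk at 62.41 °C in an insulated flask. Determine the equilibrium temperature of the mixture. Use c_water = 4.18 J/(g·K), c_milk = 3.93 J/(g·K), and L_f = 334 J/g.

Heat gained plus heat lost sum to zero:
latent heat to melt: 68.73·334 = 22956; warm the meltwater: 287.29 T; milk cools: 299.8·3.93·(T − 62.41) = 1178.2(T − 62.41)
1465.5 T = 73532 − 22956 = 50577
T ≈ 34.51 °C. Since T > 0 °C, the all-ice-melts assumption holds.

T_f ≈ 34.5 °C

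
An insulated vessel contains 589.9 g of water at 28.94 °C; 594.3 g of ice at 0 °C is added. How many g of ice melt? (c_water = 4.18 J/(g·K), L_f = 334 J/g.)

m_melted ≈ 214 g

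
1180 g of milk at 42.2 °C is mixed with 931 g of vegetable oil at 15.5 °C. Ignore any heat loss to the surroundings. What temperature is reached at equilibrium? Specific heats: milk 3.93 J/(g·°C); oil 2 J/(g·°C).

T_f ≈ 34.6 °C

|Q_milk| = |Q_oil|:
1180*3.93*(42.2 − T) = 931*2*(T − 15.5)
4637.4(42.2 − T) = 1862(T − 15.5)
6499.4 T = 224559  ⇒  T ≈ 34.55 °C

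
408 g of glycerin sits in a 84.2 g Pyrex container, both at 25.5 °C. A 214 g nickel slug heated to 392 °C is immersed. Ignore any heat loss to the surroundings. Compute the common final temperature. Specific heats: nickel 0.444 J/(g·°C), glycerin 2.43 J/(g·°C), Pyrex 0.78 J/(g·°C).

Heat gained plus heat lost sum to zero:
214·0.444·(T − 392) + 408·2.43·(T − 25.5) + 84.2·0.78·(T − 25.5) = 0
95.02(T − 392) + 991.44(T − 25.5) + 65.68(T − 25.5) = 0
(95.02 + 991.44 + 65.68) T = 95.02·392 + 991.44·25.5 + 65.68·25.5
T = 64203/1152.1 ≈ 55.73 °C

T_f ≈ 55.7 °C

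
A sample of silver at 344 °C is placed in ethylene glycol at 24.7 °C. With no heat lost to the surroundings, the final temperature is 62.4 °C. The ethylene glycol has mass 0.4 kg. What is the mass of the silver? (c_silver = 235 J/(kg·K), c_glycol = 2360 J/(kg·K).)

m ≈ 0.538 kg

Conservation of energy gives ΣQ = 0:
m·235·(62.4 − 344) + 0.4·2360·(62.4 − 24.7) = 0
-66176 m = -35589
m = -35589/-66176 ≈ 0.5378 kg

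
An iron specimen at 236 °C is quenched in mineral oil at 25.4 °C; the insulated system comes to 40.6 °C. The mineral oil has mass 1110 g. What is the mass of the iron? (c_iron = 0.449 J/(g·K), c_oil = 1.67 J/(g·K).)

m ≈ 321 g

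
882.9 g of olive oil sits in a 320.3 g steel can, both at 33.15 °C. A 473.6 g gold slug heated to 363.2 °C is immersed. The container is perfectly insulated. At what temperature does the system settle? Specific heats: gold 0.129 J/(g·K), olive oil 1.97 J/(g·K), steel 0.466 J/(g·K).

T_f ≈ 43.5 °C

Setting the total heat transfer to zero:
473.6·0.129·(T − 363.2) + 882.9·1.97·(T − 33.15) + 320.3·0.466·(T − 33.15) = 0
1949.7 T = 84796
T ≈ 43.49 °C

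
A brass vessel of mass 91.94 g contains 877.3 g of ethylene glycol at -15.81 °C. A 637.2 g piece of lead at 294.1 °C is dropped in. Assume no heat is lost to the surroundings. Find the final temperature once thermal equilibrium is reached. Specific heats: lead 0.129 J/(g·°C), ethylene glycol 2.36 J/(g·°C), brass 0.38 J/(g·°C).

T_f ≈ -4.2 °C

Conservation of energy gives ΣQ = 0:
637.2·0.129·(T − 294.1) + 877.3·2.36·(T − (-15.81)) + 91.94·0.38·(T − (-15.81)) = 0
82.2(T − 294.1) + 2070.4(T − (-15.81)) + 34.94(T − (-15.81)) = 0
(82.2 + 2070.4 + 34.94) T = 82.2·294.1 + 2070.4·(-15.81) + 34.94·(-15.81)
T = -9111.2/2187.6 ≈ -4.16 °C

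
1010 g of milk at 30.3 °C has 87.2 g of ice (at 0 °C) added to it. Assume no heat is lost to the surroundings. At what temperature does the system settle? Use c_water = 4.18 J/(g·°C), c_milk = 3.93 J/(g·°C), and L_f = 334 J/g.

T_f ≈ 21.0 °C

Conservation of energy gives ΣQ = 0:
melt ice: 87.2×334 = 29125; meltwater 0→T: 87.2×4.18×T = 364.5 T; milk cools: 1010×3.93×(T − 30.3) = 3969.3(T − 30.3)
4333.8 T = 120270 − 29125 = 91145
T ≈ 21.03 °C (positive, so assuming full melt was valid).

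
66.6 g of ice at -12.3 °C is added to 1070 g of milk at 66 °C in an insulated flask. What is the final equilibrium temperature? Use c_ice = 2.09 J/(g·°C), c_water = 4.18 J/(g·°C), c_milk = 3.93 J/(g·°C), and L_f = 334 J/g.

T_f ≈ 56.6 °C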